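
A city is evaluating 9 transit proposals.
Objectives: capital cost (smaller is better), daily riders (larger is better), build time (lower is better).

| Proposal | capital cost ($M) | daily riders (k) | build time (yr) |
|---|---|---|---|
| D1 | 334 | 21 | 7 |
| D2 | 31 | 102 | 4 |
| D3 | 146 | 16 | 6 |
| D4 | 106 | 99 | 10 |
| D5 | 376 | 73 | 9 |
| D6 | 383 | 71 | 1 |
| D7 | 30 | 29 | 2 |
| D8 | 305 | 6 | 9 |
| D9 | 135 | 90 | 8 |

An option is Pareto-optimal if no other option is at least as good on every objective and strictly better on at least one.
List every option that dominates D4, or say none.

D2

D2: capital cost 31≤106, daily riders 102≥99, build time 4≤10 — dominates D4.
Others (D1, D3, D5, D6, D7, D8, D9) are each worse than D4 on at least one objective.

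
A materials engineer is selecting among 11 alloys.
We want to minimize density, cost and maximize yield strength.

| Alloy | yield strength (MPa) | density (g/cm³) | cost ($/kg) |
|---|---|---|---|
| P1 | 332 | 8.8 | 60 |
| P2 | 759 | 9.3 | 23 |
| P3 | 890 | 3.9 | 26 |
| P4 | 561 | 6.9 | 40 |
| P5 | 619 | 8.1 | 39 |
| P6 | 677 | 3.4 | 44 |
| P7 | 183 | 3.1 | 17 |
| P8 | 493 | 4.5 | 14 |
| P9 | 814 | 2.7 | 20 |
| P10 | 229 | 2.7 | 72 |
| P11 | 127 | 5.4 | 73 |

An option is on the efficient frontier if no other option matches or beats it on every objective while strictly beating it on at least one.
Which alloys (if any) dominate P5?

P3, P9

P3: yield strength 890≥619, density 3.9≤8.1, cost 26≤39 — dominates P5.
P9: yield strength 814≥619, density 2.7≤8.1, cost 20≤39 — dominates P5.
Others (P1, P2, P4, P6, P7, P8, P10, P11) are each worse than P5 on at least one objective.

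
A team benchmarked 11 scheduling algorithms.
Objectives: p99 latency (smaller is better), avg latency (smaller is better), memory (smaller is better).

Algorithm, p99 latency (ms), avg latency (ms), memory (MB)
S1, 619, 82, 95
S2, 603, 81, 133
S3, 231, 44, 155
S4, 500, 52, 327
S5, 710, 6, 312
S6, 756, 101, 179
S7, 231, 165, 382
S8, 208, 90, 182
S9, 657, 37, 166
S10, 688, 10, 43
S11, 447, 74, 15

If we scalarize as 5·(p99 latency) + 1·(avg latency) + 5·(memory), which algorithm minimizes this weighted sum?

S1: 5·619 + 1·82 + 5·95 = 3652
S2: 5·603 + 1·81 + 5·133 = 3761
S3: 5·231 + 1·44 + 5·155 = 1974
S4: 5·500 + 1·52 + 5·327 = 4187
S5: 5·710 + 1·6 + 5·312 = 5116
S6: 5·756 + 1·101 + 5·179 = 4776
S7: 5·231 + 1·165 + 5·382 = 3230
S8: 5·208 + 1·90 + 5·182 = 2040
S9: 5·657 + 1·37 + 5·166 = 4152
S10: 5·688 + 1·10 + 5·43 = 3665
S11: 5·447 + 1·74 + 5·15 = 2384
Lowest: S3 at 1974.

S3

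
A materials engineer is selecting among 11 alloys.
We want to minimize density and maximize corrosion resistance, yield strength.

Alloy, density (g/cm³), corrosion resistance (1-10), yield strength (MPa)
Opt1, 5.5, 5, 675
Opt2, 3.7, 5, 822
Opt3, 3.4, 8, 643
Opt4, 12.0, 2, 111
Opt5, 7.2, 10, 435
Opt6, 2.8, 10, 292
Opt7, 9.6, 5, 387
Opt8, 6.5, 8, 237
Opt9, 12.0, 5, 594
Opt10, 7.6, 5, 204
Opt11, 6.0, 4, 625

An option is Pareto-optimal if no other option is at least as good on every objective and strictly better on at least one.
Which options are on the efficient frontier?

Opt2, Opt3, Opt5, Opt6

Opt1: dominated by Opt2 (density 3.7≤5.5, corrosion resistance 5≥5, yield strength 822≥675).
Opt2: not dominated (best yield strength).
Opt3: not dominated.
Opt4: dominated by Opt1 (density 5.5≤12.0, corrosion resistance 5≥2, yield strength 675≥111).
Opt5: not dominated.
Opt6: not dominated (best density).
Opt7: dominated by Opt1 (density 5.5≤9.6, corrosion resistance 5≥5, yield strength 675≥387).
Opt8: dominated by Opt3 (density 3.4≤6.5, corrosion resistance 8≥8, yield strength 643≥237).
Opt9: dominated by Opt1 (density 5.5≤12.0, corrosion resistance 5≥5, yield strength 675≥594).
Opt10: dominated by Opt1 (density 5.5≤7.6, corrosion resistance 5≥5, yield strength 675≥204).
Opt11: dominated by Opt1 (density 5.5≤6.0, corrosion resistance 5≥4, yield strength 675≥625).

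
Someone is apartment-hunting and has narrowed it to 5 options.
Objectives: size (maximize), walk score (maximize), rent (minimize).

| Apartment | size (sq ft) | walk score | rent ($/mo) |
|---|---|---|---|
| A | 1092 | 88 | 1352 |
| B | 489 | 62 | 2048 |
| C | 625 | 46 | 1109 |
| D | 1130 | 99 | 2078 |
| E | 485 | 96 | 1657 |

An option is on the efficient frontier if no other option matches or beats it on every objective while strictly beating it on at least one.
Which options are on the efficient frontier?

A, C, D, E

A: not dominated.
B: dominated by A (size 1092≥489, walk score 88≥62, rent 1352≤2048).
C: not dominated (best rent).
D: not dominated (best size).
E: not dominated.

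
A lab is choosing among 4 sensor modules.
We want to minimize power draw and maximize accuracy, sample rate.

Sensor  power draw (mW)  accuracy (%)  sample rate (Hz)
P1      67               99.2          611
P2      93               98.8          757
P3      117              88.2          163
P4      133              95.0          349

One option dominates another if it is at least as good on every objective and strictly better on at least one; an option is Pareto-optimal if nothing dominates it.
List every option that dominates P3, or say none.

P1, P2

P1: power draw 67≤117, accuracy 99.2≥88.2, sample rate 611≥163 — dominates P3.
P2: power draw 93≤117, accuracy 98.8≥88.2, sample rate 757≥163 — dominates P3.
Others (P4) are each worse than P3 on at least one objective.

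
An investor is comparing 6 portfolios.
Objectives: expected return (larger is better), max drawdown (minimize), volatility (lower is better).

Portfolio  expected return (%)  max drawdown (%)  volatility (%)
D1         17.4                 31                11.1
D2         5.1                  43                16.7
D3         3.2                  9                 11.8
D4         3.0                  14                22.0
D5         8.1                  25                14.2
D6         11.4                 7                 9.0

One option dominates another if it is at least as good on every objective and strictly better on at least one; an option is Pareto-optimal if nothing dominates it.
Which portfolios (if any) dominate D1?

none

D2: worse on expected return (5.1 vs 17.4).
D3: worse on expected return (3.2 vs 17.4).
D4: worse on expected return (3.0 vs 17.4).
D5: worse on expected return (8.1 vs 17.4).
D6: worse on expected return (11.4 vs 17.4).
No option dominates D1.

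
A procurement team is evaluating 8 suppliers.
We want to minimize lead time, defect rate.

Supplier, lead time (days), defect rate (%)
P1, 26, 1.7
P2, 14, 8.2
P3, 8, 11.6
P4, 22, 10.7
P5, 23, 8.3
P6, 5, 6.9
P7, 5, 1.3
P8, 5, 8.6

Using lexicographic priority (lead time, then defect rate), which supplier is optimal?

First minimize lead time: best is 5, kept {P6, P7, P8}.
Then minimize defect rate: best is 1.3, kept {P7}.

P7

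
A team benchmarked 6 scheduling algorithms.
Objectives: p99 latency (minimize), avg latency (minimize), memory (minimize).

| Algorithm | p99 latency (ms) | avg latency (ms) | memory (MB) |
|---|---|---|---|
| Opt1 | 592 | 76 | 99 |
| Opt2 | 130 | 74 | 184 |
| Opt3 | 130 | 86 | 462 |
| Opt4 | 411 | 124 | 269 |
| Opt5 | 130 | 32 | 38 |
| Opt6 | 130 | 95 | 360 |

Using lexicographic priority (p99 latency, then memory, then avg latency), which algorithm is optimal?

First minimize p99 latency: best is 130, kept {Opt2, Opt3, Opt5, Opt6}.
Then minimize memory: best is 38, kept {Opt5}.

Opt5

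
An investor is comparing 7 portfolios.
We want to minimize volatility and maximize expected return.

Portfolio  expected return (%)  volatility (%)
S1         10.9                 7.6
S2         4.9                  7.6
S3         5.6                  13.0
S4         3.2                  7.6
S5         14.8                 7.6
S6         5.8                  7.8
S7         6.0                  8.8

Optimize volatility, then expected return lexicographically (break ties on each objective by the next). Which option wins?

S5

First minimize volatility: best is 7.6, kept {S1, S2, S4, S5}.
Then maximize expected return: best is 14.8, kept {S5}.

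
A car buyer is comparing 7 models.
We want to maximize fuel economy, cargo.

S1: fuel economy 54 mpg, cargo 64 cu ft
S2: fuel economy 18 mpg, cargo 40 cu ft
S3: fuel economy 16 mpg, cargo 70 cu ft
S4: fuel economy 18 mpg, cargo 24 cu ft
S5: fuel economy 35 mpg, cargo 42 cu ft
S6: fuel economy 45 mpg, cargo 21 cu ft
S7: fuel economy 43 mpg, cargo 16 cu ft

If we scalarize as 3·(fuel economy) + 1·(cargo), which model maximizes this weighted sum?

S1: 3·54 + 1·64 = 226
S2: 3·18 + 1·40 = 94
S3: 3·16 + 1·70 = 118
S4: 3·18 + 1·24 = 78
S5: 3·35 + 1·42 = 147
S6: 3·45 + 1·21 = 156
S7: 3·43 + 1·16 = 145
Highest: S1 at 226.

S1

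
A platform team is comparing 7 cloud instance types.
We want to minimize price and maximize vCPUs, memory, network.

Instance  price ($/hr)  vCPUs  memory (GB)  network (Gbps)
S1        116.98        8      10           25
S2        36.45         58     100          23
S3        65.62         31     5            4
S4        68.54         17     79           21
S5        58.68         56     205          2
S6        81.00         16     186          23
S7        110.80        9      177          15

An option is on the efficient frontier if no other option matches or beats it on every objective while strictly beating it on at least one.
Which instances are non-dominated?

S1: not dominated (best network).
S2: not dominated (best price).
S3: dominated by S2 (price 36.45≤65.62, vCPUs 58≥31, memory 100≥5, network 23≥4).
S4: dominated by S2 (price 36.45≤68.54, vCPUs 58≥17, memory 100≥79, network 23≥21).
S5: not dominated (best memory).
S6: not dominated.
S7: dominated by S6 (price 81.00≤110.80, vCPUs 16≥9, memory 186≥177, network 23≥15).

S1, S2, S5, S6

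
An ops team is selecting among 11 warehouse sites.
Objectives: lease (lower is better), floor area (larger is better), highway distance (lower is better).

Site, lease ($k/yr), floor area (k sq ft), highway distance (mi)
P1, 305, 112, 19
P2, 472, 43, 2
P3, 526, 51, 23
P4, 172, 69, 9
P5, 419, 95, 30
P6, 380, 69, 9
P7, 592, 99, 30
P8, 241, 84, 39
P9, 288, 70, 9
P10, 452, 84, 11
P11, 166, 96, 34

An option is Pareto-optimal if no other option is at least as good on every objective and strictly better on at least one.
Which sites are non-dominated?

P1: not dominated (best floor area).
P2: not dominated (best highway distance).
P3: dominated by P1 (lease 305≤526, floor area 112≥51, highway distance 19≤23).
P4: not dominated.
P5: dominated by P1 (lease 305≤419, floor area 112≥95, highway distance 19≤30).
P6: dominated by P4 (lease 172≤380, floor area 69≥69, highway distance 9≤9).
P7: dominated by P1 (lease 305≤592, floor area 112≥99, highway distance 19≤30).
P8: dominated by P11 (lease 166≤241, floor area 96≥84, highway distance 34≤39).
P9: not dominated.
P10: not dominated.
P11: not dominated (best lease).

P1, P2, P4, P9, P10, P11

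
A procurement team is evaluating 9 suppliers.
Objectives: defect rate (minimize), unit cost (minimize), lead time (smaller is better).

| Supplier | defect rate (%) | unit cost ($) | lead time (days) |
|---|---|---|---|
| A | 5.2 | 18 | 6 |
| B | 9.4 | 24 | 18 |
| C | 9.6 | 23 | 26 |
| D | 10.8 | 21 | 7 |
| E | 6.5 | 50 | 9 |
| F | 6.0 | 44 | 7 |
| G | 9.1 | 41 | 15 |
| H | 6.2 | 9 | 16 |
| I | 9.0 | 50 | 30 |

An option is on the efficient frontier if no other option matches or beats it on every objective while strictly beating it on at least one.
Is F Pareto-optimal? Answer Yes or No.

No

A vs F: defect rate 5.2≤6.0, unit cost 18≤44, lead time 6≤7 — A is at least as good on every objective and strictly better on at least one, so A dominates F.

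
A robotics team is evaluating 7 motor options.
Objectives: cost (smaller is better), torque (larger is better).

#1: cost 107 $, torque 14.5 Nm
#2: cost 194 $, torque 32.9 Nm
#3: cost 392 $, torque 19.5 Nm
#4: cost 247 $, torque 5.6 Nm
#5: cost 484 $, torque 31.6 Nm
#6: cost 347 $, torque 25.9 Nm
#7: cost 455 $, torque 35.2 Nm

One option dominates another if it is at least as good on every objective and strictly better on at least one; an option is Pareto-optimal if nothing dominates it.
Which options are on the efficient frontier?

#1, #2, #7

#1: not dominated (best cost).
#2: not dominated.
#3: dominated by #2 (cost 194≤392, torque 32.9≥19.5).
#4: dominated by #1 (cost 107≤247, torque 14.5≥5.6).
#5: dominated by #2 (cost 194≤484, torque 32.9≥31.6).
#6: dominated by #2 (cost 194≤347, torque 32.9≥25.9).
#7: not dominated (best torque).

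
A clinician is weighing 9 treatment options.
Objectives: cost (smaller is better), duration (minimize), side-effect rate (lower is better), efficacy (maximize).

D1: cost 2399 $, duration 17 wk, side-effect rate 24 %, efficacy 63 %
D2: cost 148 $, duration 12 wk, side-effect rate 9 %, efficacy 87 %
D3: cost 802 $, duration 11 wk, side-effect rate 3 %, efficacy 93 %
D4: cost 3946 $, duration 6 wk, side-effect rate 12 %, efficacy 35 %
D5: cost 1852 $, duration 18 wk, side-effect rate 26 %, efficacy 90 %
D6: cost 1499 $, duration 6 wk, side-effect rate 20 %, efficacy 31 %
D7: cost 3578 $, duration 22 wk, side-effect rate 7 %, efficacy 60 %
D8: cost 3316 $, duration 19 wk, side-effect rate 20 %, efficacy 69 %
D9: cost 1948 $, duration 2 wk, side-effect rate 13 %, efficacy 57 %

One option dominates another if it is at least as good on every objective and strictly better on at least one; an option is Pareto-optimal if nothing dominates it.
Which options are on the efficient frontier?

D2, D3, D4, D6, D9

D1: dominated by D2 (cost 148≤2399, duration 12≤17, side-effect rate 9≤24, efficacy 87≥63).
D2: not dominated (best cost).
D3: not dominated (best side-effect rate).
D4: not dominated.
D5: dominated by D3 (cost 802≤1852, duration 11≤18, side-effect rate 3≤26, efficacy 93≥90).
D6: not dominated.
D7: dominated by D3 (cost 802≤3578, duration 11≤22, side-effect rate 3≤7, efficacy 93≥60).
D8: dominated by D2 (cost 148≤3316, duration 12≤19, side-effect rate 9≤20, efficacy 87≥69).
D9: not dominated (best duration).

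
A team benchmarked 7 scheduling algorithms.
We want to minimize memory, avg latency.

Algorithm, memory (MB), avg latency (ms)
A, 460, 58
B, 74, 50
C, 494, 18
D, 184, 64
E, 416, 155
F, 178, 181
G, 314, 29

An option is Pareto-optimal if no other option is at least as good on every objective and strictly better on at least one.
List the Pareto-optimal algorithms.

A: dominated by B (memory 74≤460, avg latency 50≤58).
B: not dominated (best memory).
C: not dominated (best avg latency).
D: dominated by B (memory 74≤184, avg latency 50≤64).
E: dominated by B (memory 74≤416, avg latency 50≤155).
F: dominated by B (memory 74≤178, avg latency 50≤181).
G: not dominated.

B, C, G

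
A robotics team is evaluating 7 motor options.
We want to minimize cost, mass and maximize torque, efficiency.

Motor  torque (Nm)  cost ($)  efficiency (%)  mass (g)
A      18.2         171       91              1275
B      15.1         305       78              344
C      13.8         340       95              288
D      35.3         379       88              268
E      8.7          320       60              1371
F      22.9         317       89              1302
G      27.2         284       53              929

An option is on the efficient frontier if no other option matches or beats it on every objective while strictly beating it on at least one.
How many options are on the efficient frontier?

A: not dominated (best cost).
B: not dominated.
C: not dominated (best efficiency).
D: not dominated (best torque).
E: dominated by A (torque 18.2≥8.7, cost 171≤320, efficiency 91≥60, mass 1275≤1371).
F: not dominated.
G: not dominated.
Pareto-optimal: A, B, C, D, F, G → 6.

6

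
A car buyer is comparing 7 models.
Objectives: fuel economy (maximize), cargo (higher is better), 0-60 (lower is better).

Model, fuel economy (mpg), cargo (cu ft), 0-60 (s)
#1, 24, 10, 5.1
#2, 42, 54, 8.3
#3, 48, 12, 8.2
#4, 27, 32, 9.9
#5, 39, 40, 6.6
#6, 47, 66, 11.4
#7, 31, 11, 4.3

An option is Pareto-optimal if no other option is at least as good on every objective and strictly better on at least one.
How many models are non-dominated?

5

#1: dominated by #7 (fuel economy 31≥24, cargo 11≥10, 0-60 4.3≤5.1).
#2: not dominated.
#3: not dominated (best fuel economy).
#4: dominated by #2 (fuel economy 42≥27, cargo 54≥32, 0-60 8.3≤9.9).
#5: not dominated.
#6: not dominated (best cargo).
#7: not dominated (best 0-60).
Pareto-optimal: #2, #3, #5, #6, #7 → 5.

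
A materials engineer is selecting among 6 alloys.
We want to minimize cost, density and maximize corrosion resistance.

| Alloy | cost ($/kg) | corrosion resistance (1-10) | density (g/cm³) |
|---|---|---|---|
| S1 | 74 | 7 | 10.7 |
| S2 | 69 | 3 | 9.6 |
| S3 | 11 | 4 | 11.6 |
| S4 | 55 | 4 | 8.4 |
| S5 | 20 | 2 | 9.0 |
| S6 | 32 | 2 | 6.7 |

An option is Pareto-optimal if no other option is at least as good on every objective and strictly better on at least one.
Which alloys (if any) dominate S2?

S4: cost 55≤69, corrosion resistance 4≥3, density 8.4≤9.6 — dominates S2.
Others (S1, S3, S5, S6) are each worse than S2 on at least one objective.

S4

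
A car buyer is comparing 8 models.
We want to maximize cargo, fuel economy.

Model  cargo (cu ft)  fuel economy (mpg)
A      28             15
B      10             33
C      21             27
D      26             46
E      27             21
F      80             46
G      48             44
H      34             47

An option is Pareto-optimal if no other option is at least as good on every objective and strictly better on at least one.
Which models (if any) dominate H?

A: worse on cargo (28 vs 34).
B: worse on cargo (10 vs 34).
C: worse on cargo (21 vs 34).
D: worse on cargo (26 vs 34).
E: worse on cargo (27 vs 34).
F: worse on fuel economy (46 vs 47).
G: worse on fuel economy (44 vs 47).
No option dominates H.

none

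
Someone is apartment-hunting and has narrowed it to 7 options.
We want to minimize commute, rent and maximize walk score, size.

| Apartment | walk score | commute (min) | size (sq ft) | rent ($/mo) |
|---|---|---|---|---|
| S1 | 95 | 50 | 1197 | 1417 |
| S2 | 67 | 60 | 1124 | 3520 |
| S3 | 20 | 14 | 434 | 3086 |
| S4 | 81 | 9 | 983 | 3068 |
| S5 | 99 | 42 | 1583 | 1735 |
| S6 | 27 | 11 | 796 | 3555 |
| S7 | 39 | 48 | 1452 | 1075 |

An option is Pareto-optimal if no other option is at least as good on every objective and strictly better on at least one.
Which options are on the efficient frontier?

S1, S4, S5, S7

S1: not dominated.
S2: dominated by S1 (walk score 95≥67, commute 50≤60, size 1197≥1124, rent 1417≤3520).
S3: dominated by S4 (walk score 81≥20, commute 9≤14, size 983≥434, rent 3068≤3086).
S4: not dominated (best commute).
S5: not dominated (best walk score).
S6: dominated by S4 (walk score 81≥27, commute 9≤11, size 983≥796, rent 3068≤3555).
S7: not dominated (best rent).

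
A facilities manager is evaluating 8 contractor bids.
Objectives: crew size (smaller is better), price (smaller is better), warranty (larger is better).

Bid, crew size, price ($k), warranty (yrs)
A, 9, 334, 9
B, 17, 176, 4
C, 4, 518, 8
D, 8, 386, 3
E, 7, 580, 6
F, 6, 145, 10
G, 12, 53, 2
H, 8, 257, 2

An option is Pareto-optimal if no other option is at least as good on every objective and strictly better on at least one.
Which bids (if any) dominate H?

F: crew size 6≤8, price 145≤257, warranty 10≥2 — dominates H.
Others (A, B, C, D, E, G) are each worse than H on at least one objective.

F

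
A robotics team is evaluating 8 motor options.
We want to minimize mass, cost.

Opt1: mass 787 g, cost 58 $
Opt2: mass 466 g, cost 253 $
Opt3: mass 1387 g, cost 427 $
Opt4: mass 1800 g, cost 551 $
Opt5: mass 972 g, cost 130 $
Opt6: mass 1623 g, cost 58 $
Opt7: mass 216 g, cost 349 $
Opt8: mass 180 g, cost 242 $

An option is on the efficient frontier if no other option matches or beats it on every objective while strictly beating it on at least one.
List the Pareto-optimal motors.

Opt1, Opt8

Opt1: not dominated.
Opt2: dominated by Opt8 (mass 180≤466, cost 242≤253).
Opt3: dominated by Opt1 (mass 787≤1387, cost 58≤427).
Opt4: dominated by Opt1 (mass 787≤1800, cost 58≤551).
Opt5: dominated by Opt1 (mass 787≤972, cost 58≤130).
Opt6: dominated by Opt1 (mass 787≤1623, cost 58≤58).
Opt7: dominated by Opt8 (mass 180≤216, cost 242≤349).
Opt8: not dominated (best mass).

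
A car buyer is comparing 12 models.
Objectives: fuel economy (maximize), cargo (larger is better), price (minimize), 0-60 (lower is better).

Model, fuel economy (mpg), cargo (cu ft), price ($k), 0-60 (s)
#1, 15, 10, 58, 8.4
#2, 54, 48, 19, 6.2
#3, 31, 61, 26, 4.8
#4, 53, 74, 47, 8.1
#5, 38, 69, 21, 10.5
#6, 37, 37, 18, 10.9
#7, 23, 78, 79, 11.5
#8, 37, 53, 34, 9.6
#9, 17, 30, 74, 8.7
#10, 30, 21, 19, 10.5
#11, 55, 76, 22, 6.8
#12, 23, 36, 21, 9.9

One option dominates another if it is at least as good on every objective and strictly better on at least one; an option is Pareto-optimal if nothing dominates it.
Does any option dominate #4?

Yes

#11 vs #4: fuel economy 55≥53, cargo 76≥74, price 22≤47, 0-60 6.8≤8.1 — #11 is at least as good on every objective and strictly better on at least one, so #11 dominates #4.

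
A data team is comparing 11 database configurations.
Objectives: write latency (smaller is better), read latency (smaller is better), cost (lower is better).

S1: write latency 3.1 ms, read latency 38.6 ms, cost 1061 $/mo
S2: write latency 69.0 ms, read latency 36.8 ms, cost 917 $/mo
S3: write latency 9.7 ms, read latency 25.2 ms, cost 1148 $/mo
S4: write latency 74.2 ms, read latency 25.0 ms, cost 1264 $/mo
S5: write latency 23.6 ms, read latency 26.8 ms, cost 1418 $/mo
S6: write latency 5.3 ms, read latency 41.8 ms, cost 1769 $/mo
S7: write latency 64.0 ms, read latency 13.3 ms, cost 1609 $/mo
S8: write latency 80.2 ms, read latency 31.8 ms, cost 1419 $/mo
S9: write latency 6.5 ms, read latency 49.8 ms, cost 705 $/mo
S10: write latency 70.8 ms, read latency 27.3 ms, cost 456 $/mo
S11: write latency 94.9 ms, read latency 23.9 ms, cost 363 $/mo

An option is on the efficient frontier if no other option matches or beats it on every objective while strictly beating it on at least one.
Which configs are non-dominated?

S1: not dominated (best write latency).
S2: not dominated.
S3: not dominated.
S4: not dominated.
S5: dominated by S3 (write latency 9.7≤23.6, read latency 25.2≤26.8, cost 1148≤1418).
S6: dominated by S1 (write latency 3.1≤5.3, read latency 38.6≤41.8, cost 1061≤1769).
S7: not dominated (best read latency).
S8: dominated by S3 (write latency 9.7≤80.2, read latency 25.2≤31.8, cost 1148≤1419).
S9: not dominated.
S10: not dominated.
S11: not dominated (best cost).

S1, S2, S3, S4, S7, S9, S10, S11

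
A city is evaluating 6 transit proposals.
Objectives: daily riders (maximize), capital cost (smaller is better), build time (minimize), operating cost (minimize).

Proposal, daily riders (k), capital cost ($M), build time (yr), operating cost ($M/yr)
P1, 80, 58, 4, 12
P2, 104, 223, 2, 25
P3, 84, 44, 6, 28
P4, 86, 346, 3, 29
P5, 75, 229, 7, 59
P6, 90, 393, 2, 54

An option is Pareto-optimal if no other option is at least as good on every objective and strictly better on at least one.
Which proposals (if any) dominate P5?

P1: daily riders 80≥75, capital cost 58≤229, build time 4≤7, operating cost 12≤59 — dominates P5.
P2: daily riders 104≥75, capital cost 223≤229, build time 2≤7, operating cost 25≤59 — dominates P5.
P3: daily riders 84≥75, capital cost 44≤229, build time 6≤7, operating cost 28≤59 — dominates P5.
Others (P4, P6) are each worse than P5 on at least one objective.

P1, P2, P3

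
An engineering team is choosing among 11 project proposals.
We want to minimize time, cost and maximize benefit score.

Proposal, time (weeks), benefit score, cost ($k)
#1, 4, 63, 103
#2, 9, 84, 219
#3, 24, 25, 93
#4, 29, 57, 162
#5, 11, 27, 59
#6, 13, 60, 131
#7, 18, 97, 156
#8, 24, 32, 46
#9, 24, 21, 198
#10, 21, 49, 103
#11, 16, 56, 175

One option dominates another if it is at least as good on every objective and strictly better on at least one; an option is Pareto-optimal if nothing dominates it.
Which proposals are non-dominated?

#1: not dominated (best time).
#2: not dominated.
#3: dominated by #5 (time 11≤24, benefit score 27≥25, cost 59≤93).
#4: dominated by #1 (time 4≤29, benefit score 63≥57, cost 103≤162).
#5: not dominated.
#6: dominated by #1 (time 4≤13, benefit score 63≥60, cost 103≤131).
#7: not dominated (best benefit score).
#8: not dominated (best cost).
#9: dominated by #1 (time 4≤24, benefit score 63≥21, cost 103≤198).
#10: dominated by #1 (time 4≤21, benefit score 63≥49, cost 103≤103).
#11: dominated by #1 (time 4≤16, benefit score 63≥56, cost 103≤175).

#1, #2, #5, #7, #8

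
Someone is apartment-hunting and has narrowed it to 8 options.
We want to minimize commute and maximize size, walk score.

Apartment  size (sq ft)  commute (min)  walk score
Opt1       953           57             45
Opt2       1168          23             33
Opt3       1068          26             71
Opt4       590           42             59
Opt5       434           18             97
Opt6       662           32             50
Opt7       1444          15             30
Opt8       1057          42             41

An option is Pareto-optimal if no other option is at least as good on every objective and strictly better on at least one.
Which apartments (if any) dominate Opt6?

Opt3

Opt3: size 1068≥662, commute 26≤32, walk score 71≥50 — dominates Opt6.
Others (Opt1, Opt2, Opt4, Opt5, Opt7, Opt8) are each worse than Opt6 on at least one objective.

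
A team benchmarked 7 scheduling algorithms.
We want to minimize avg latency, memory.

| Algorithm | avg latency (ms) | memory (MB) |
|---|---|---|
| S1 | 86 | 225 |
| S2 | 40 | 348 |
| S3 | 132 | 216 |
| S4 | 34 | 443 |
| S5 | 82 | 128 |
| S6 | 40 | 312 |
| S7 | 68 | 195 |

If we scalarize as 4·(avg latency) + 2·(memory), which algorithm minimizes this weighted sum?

S1: 4·86 + 2·225 = 794
S2: 4·40 + 2·348 = 856
S3: 4·132 + 2·216 = 960
S4: 4·34 + 2·443 = 1022
S5: 4·82 + 2·128 = 584
S6: 4·40 + 2·312 = 784
S7: 4·68 + 2·195 = 662
Lowest: S5 at 584.

S5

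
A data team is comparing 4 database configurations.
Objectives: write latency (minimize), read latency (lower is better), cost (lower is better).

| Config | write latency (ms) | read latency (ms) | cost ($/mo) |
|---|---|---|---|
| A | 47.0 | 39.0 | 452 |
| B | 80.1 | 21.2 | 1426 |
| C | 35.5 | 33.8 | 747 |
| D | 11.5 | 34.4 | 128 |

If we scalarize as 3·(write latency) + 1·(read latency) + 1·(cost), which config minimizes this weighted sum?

D

A: 3·47.0 + 1·39.0 + 1·452 = 632.0
B: 3·80.1 + 1·21.2 + 1·1426 = 1687.5
C: 3·35.5 + 1·33.8 + 1·747 = 887.3
D: 3·11.5 + 1·34.4 + 1·128 = 196.9
Lowest: D at 196.9.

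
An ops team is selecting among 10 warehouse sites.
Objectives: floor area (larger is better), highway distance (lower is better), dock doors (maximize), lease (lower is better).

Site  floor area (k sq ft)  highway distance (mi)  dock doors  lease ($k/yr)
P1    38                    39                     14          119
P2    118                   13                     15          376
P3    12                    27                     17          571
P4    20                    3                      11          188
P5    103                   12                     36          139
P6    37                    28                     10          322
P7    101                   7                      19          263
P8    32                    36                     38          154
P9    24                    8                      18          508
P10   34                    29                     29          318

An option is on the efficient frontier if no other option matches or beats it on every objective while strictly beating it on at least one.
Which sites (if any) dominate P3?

P5, P7, P9

P5: floor area 103≥12, highway distance 12≤27, dock doors 36≥17, lease 139≤571 — dominates P3.
P7: floor area 101≥12, highway distance 7≤27, dock doors 19≥17, lease 263≤571 — dominates P3.
P9: floor area 24≥12, highway distance 8≤27, dock doors 18≥17, lease 508≤571 — dominates P3.
Others (P1, P2, P4, P6, P8, P10) are each worse than P3 on at least one objective.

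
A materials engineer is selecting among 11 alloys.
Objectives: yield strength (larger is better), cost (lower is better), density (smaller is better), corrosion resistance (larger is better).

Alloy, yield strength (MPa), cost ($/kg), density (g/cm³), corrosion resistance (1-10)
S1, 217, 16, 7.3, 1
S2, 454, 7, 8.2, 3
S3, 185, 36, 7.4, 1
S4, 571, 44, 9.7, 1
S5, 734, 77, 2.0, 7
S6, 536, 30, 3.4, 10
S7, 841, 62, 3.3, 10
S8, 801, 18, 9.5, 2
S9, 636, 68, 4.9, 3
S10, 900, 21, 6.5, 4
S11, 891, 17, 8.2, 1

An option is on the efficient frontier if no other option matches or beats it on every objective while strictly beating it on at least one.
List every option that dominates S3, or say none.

S1, S6, S10

S1: yield strength 217≥185, cost 16≤36, density 7.3≤7.4, corrosion resistance 1≥1 — dominates S3.
S6: yield strength 536≥185, cost 30≤36, density 3.4≤7.4, corrosion resistance 10≥1 — dominates S3.
S10: yield strength 900≥185, cost 21≤36, density 6.5≤7.4, corrosion resistance 4≥1 — dominates S3.
Others (S2, S4, S5, S7, S8, S9, S11) are each worse than S3 on at least one objective.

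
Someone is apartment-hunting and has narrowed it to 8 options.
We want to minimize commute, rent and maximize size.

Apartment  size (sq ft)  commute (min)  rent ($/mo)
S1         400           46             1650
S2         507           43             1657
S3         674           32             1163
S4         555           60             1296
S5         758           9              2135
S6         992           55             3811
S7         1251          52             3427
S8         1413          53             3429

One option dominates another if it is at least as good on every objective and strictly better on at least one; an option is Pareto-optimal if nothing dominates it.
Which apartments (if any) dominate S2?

S3

S3: size 674≥507, commute 32≤43, rent 1163≤1657 — dominates S2.
Others (S1, S4, S5, S6, S7, S8) are each worse than S2 on at least one objective.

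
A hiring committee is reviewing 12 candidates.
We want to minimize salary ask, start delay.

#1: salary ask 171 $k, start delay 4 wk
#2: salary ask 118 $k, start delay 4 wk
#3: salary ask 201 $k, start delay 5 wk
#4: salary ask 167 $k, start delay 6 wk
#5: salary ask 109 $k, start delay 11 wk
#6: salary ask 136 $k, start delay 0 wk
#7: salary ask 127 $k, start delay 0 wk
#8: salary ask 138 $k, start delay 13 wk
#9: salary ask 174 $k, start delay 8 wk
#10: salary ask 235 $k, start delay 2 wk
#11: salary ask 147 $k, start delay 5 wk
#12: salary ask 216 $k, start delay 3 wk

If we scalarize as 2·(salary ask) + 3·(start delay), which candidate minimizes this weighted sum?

#2

#1: 2·171 + 3·4 = 354
#2: 2·118 + 3·4 = 248
#3: 2·201 + 3·5 = 417
#4: 2·167 + 3·6 = 352
#5: 2·109 + 3·11 = 251
#6: 2·136 + 3·0 = 272
#7: 2·127 + 3·0 = 254
#8: 2·138 + 3·13 = 315
#9: 2·174 + 3·8 = 372
#10: 2·235 + 3·2 = 476
#11: 2·147 + 3·5 = 309
#12: 2·216 + 3·3 = 441
Lowest: #2 at 248.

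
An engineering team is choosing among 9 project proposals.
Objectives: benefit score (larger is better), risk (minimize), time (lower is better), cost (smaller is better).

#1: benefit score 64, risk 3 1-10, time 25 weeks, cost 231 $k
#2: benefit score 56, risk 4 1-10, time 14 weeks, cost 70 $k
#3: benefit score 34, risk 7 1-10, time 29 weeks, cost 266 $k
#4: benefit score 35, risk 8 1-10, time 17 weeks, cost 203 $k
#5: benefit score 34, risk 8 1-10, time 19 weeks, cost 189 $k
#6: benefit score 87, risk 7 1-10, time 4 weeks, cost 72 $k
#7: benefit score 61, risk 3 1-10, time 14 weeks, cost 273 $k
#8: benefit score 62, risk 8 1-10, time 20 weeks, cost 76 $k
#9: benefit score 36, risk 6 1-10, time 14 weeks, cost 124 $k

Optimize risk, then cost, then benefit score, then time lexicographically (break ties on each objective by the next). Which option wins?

#1

First minimize risk: best is 3, kept {#1, #7}.
Then minimize cost: best is 231, kept {#1}.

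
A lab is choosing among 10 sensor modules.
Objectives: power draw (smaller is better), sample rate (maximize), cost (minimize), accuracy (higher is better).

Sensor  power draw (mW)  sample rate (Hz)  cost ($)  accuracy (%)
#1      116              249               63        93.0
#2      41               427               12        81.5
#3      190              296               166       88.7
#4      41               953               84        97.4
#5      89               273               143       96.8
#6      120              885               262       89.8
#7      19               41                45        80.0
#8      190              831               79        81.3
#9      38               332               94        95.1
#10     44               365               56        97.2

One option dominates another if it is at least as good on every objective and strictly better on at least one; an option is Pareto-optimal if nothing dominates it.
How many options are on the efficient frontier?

#1: dominated by #10 (power draw 44≤116, sample rate 365≥249, cost 56≤63, accuracy 97.2≥93.0).
#2: not dominated (best cost).
#3: dominated by #4 (power draw 41≤190, sample rate 953≥296, cost 84≤166, accuracy 97.4≥88.7).
#4: not dominated (best sample rate).
#5: dominated by #4 (power draw 41≤89, sample rate 953≥273, cost 84≤143, accuracy 97.4≥96.8).
#6: dominated by #4 (power draw 41≤120, sample rate 953≥885, cost 84≤262, accuracy 97.4≥89.8).
#7: not dominated (best power draw).
#8: not dominated.
#9: not dominated.
#10: not dominated.
Pareto-optimal: #2, #4, #7, #8, #9, #10 → 6.

6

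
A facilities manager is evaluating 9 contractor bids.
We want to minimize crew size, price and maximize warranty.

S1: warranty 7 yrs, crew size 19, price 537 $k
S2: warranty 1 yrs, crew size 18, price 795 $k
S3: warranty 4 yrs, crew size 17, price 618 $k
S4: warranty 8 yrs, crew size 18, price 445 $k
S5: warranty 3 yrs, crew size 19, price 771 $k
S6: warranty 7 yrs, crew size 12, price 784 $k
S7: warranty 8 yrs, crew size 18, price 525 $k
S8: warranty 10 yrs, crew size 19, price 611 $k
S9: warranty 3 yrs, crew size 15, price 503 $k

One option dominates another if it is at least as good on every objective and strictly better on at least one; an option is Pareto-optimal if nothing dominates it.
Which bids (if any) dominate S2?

S3, S4, S6, S7, S9

S3: warranty 4≥1, crew size 17≤18, price 618≤795 — dominates S2.
S4: warranty 8≥1, crew size 18≤18, price 445≤795 — dominates S2.
S6: warranty 7≥1, crew size 12≤18, price 784≤795 — dominates S2.
S7: warranty 8≥1, crew size 18≤18, price 525≤795 — dominates S2.
S9: warranty 3≥1, crew size 15≤18, price 503≤795 — dominates S2.
Others (S1, S5, S8) are each worse than S2 on at least one objective.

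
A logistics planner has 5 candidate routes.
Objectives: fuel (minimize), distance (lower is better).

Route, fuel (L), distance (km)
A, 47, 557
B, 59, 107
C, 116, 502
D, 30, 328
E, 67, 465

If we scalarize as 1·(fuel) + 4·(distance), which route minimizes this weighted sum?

B

A: 1·47 + 4·557 = 2275
B: 1·59 + 4·107 = 487
C: 1·116 + 4·502 = 2124
D: 1·30 + 4·328 = 1342
E: 1·67 + 4·465 = 1927
Lowest: B at 487.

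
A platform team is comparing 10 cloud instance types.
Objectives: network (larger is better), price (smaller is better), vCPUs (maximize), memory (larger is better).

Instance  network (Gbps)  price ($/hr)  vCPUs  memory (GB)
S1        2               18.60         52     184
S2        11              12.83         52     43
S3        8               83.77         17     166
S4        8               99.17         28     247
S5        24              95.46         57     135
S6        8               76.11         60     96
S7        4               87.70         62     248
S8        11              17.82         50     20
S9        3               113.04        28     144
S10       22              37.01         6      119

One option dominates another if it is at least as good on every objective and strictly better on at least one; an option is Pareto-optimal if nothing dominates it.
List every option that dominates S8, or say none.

S2: network 11≥11, price 12.83≤17.82, vCPUs 52≥50, memory 43≥20 — dominates S8.
Others (S1, S3, S4, S5, S6, S7, S9, S10) are each worse than S8 on at least one objective.

S2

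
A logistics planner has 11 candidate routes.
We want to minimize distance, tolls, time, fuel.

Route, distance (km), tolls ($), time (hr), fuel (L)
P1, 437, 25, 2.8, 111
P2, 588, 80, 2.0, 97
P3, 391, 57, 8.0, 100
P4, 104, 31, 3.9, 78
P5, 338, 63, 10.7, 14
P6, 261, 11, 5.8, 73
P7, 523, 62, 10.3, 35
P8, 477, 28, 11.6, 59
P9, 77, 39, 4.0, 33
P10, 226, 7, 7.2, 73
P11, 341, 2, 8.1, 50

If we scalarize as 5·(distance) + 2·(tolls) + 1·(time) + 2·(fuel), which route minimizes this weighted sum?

P1: 5·437 + 2·25 + 1·2.8 + 2·111 = 2459.8
P2: 5·588 + 2·80 + 1·2.0 + 2·97 = 3296.0
P3: 5·391 + 2·57 + 1·8.0 + 2·100 = 2277.0
P4: 5·104 + 2·31 + 1·3.9 + 2·78 = 741.9
P5: 5·338 + 2·63 + 1·10.7 + 2·14 = 1854.7
P6: 5·261 + 2·11 + 1·5.8 + 2·73 = 1478.8
P7: 5·523 + 2·62 + 1·10.3 + 2·35 = 2819.3
P8: 5·477 + 2·28 + 1·11.6 + 2·59 = 2570.6
P9: 5·77 + 2·39 + 1·4.0 + 2·33 = 533.0
P10: 5·226 + 2·7 + 1·7.2 + 2·73 = 1297.2
P11: 5·341 + 2·2 + 1·8.1 + 2·50 = 1817.1
Lowest: P9 at 533.0.

P9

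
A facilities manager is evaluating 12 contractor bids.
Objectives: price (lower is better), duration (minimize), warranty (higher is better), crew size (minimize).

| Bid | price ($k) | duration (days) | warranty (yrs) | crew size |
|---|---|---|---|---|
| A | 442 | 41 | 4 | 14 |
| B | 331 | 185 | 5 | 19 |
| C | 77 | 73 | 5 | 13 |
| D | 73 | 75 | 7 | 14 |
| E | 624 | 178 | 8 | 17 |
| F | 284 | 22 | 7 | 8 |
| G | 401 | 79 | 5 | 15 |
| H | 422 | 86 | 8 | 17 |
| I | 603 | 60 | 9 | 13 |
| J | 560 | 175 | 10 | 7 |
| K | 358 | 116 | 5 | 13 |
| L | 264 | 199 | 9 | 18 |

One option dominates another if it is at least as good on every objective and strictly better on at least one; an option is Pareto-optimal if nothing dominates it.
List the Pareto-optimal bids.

C, D, F, H, I, J, L

A: dominated by F (price 284≤442, duration 22≤41, warranty 7≥4, crew size 8≤14).
B: dominated by C (price 77≤331, duration 73≤185, warranty 5≥5, crew size 13≤19).
C: not dominated.
D: not dominated (best price).
E: dominated by H (price 422≤624, duration 86≤178, warranty 8≥8, crew size 17≤17).
F: not dominated (best duration).
G: dominated by C (price 77≤401, duration 73≤79, warranty 5≥5, crew size 13≤15).
H: not dominated.
I: not dominated.
J: not dominated (best warranty).
K: dominated by C (price 77≤358, duration 73≤116, warranty 5≥5, crew size 13≤13).
L: not dominated.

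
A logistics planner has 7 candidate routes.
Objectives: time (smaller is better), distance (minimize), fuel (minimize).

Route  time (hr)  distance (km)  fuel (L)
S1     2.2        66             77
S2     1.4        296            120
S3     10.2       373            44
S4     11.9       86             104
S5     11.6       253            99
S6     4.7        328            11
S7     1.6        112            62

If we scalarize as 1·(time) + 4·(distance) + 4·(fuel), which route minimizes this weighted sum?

S1: 1·2.2 + 4·66 + 4·77 = 574.2
S2: 1·1.4 + 4·296 + 4·120 = 1665.4
S3: 1·10.2 + 4·373 + 4·44 = 1678.2
S4: 1·11.9 + 4·86 + 4·104 = 771.9
S5: 1·11.6 + 4·253 + 4·99 = 1419.6
S6: 1·4.7 + 4·328 + 4·11 = 1360.7
S7: 1·1.6 + 4·112 + 4·62 = 697.6
Lowest: S1 at 574.2.

S1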